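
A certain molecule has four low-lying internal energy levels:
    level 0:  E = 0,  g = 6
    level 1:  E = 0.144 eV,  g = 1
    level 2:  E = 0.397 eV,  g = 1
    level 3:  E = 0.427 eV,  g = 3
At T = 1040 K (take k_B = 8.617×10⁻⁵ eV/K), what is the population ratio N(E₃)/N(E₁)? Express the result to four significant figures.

k_BT = 8.617×10⁻⁵ × 1040 K = 0.0896168 eV.
n₃/n₁ = (g₃/g₁) exp[−(E₃−E₁)/kT] = (3/1) × exp(−(0.283 eV)/(0.0896168 eV)) = (3/1) × exp(-3.15789) = 0.1275.

0.1275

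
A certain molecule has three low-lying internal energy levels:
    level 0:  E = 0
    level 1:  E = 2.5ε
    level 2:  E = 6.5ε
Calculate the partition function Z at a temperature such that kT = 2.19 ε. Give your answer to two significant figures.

Eᵢ/kT = 0, 1.142, 2.968.
Z = Σ e^(−Eᵢ/kT) = e^(−0) + e^(−1.142) + e^(−2.968) = 1.000 + 0.3192 + 0.05141 = 1.371.

Z = 1.4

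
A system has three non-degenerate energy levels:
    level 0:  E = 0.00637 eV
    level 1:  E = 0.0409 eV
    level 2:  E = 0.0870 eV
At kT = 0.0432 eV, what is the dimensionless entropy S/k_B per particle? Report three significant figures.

Eᵢ/kT = 0.14745, 0.94676, 2.0139.
Z = Σ e^(−Eᵢ/kT) = e^(−0.14745) + e^(−0.94676) + e^(−2.0139) = 0.86291 + 0.38800 + 0.13347 = 1.3844.
⟨E⟩ = Σ EᵢPᵢ = 0.023821 eV.
S/k_B = ln Z + ⟨E⟩/kT = ln(1.3844) + 0.023821/0.0432 = 0.32527 + 0.55141 = 0.877.

0.877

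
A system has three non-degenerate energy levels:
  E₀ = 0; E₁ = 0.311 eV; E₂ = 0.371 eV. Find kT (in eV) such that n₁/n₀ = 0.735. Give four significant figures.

1.010 eV

n₁/n₀ = exp[−(E₁−E₀)/kT] = 0.735.
⇒ (E₁−E₀)/kT = ln(1/0.735) = ln(1.36054) = 0.307882.
kT = 0.311 eV / 0.307882 = 1.010 eV.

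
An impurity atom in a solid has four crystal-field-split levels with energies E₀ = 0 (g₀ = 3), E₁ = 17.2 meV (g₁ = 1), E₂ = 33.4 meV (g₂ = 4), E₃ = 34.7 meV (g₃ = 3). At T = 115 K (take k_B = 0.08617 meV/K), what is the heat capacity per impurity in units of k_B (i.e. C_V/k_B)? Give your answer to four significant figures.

0.8388

k_BT = 0.08617 × 115 K = 9.90955 meV.
Eᵢ/kT = 0, 1.73570, 3.37049, 3.50167.
Z = Σ gᵢe^(−Eᵢ/kT) = 3·e^(−0) + 1·e^(−1.73570) + 4·e^(−3.37049) + 3·e^(−3.50167) = 3.00000 + 0.176277 + 0.137491 + 0.0904410 = 3.40421.
⟨E⟩ = 3.16152 meV, ⟨E²⟩ = 92.3646 meV².
C_V/k_B = (⟨E²⟩ − ⟨E⟩²)/(kT)² = (92.3646 − 9.99521)/98.1992 = 0.8388.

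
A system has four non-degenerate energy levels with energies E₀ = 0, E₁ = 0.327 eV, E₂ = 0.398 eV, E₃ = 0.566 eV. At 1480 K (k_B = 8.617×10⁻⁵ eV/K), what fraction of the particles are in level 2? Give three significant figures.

0.0389

k_BT = 8.617×10⁻⁵ × 1480 K = 0.12753 eV.
Eᵢ/kT = 0, 2.5641, 3.1208, 4.4382.
Z = Σ e^(−Eᵢ/kT) = e^(−0) + e^(−2.5641) + e^(−3.1208) + e^(−4.4382) = 1.0000 + 0.076988 + 0.044122 + 0.011817 = 1.1329.
P₂ = e^(−E₂/kT) / Z = 0.044122/1.1329 = 0.0389.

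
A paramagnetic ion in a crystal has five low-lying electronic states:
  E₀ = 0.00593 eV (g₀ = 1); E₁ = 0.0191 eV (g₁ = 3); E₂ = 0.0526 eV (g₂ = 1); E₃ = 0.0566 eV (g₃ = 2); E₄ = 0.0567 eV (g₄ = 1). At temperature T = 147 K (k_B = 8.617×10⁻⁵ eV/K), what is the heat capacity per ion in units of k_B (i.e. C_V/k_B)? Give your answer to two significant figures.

0.67

k_BT = 8.617×10⁻⁵ × 147 K = 0.01267 eV.
Eᵢ/kT = 0.4680, 1.507, 4.152, 4.467, 4.475.
Z = Σ gᵢe^(−Eᵢ/kT) = 1·e^(−0.4680) + 3·e^(−1.507) + 1·e^(−4.152) + 2·e^(−4.467) + 1·e^(−4.475) = 0.6263 + 0.6647 + 0.01573 + 0.02296 + 0.01139 = 1.341.
⟨E⟩ = 0.01430 eV, ⟨E²⟩ = 0.0003119 eV².
C_V/k_B = (⟨E²⟩ − ⟨E⟩²)/(kT)² = (0.0003119 − 0.0002045)/0.0001605 = 0.67.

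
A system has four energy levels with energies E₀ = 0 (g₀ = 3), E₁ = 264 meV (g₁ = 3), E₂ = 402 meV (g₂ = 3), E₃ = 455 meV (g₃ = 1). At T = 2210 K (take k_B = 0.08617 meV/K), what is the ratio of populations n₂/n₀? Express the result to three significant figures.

0.121

k_BT = 0.08617 × 2210 K = 190.44 meV.
n₂/n₀ = (g₂/g₀) exp[−(E₂−E₀)/kT] = (3/3) × exp(−(402 meV)/(190.44 meV)) = (3/3) × exp(-2.1109) = 0.121.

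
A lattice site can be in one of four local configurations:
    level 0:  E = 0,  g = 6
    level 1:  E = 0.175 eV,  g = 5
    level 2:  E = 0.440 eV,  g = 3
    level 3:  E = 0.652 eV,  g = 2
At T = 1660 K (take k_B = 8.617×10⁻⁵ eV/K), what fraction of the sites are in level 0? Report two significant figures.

k_BT = 8.617×10⁻⁵ × 1660 K = 0.1430 eV.
Eᵢ/kT = 0, 1.224, 3.077, 4.559.
Z = Σ gᵢe^(−Eᵢ/kT) = 6·e^(−0) + 5·e^(−1.224) + 3·e^(−3.077) + 2·e^(−4.559) = 6.000 + 1.470 + 0.1383 + 0.02095 = 7.629.
P₀ = g₀ e^(−E₀/kT) / Z = 6.000/7.629 = 0.79.

0.79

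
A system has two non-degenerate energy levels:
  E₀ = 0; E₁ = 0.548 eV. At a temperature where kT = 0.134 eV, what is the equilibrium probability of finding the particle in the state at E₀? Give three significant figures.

Eᵢ/kT = 0, 4.0896.
Z = Σ e^(−Eᵢ/kT) = e^(−0) + e^(−4.0896) = 1.0000 + 0.016746 = 1.0167.
P₀ = e^(−E₀/kT) / Z = 1.0000/1.0167 = 0.984.

0.984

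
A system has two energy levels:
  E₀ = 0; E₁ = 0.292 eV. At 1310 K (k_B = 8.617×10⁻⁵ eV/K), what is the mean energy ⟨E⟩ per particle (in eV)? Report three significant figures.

k_BT = 8.617×10⁻⁵ × 1310 K = 0.11288 eV.
Eᵢ/kT = 0, 2.5868.
Z = Σ e^(−Eᵢ/kT) = e^(−0) + e^(−2.5868) = 1.0000 + 0.075260 = 1.0753.
⟨E⟩ = Σ Eᵢ e^(−Eᵢ/kT) / Z = (0·1.0000 + 0.292·0.075260) / 1.0753 = 0.0204 eV.

0.0204 eV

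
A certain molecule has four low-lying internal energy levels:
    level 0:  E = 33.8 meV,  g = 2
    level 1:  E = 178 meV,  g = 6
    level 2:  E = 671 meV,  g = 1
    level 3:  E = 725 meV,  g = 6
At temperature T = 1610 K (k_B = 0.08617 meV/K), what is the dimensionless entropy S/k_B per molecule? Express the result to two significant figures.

2.0

k_BT = 0.08617 × 1610 K = 138.7 meV.
Eᵢ/kT = 0.2437, 1.283, 4.838, 5.227.
Z = Σ gᵢe^(−Eᵢ/kT) = 2·e^(−0.2437) + 6·e^(−1.283) + 1·e^(−4.838) + 6·e^(−5.227) = 1.567 + 1.663 + 0.007923 + 0.03222 = 3.270.
⟨E⟩ = Σ EᵢPᵢ = 115.5 meV.
S/k_B = ln Z + ⟨E⟩/kT = ln(3.270) + 115.5/138.7 = 1.185 + 0.8327 = 2.0.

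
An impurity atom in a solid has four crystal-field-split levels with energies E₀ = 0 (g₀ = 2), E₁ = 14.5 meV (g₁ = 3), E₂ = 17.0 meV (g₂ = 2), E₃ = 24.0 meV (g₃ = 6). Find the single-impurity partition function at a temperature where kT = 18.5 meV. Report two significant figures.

Eᵢ/kT = 0, 0.7838, 0.9189, 1.297.
Z = Σ gᵢe^(−Eᵢ/kT) = 2·e^(−0) + 3·e^(−0.7838) + 2·e^(−0.9189) + 6·e^(−1.297) = 2.000 + 1.370 + 0.7979 + 1.640 = 5.808.

Z = 5.8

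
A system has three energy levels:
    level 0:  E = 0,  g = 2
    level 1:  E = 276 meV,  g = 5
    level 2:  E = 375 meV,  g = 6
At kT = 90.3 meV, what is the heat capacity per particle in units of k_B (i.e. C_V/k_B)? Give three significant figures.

1.41

Eᵢ/kT = 0, 3.0565, 4.1528.
Z = Σ gᵢe^(−Eᵢ/kT) = 2·e^(−0) + 5·e^(−3.0565) + 6·e^(−4.1528) = 2.0000 + 0.23526 + 0.094322 = 2.3296.
⟨E⟩ = 43.056 meV, ⟨E²⟩ = 13387 meV².
C_V/k_B = (⟨E²⟩ − ⟨E⟩²)/(kT)² = (13387 − 1853.8)/8154.1 = 1.41.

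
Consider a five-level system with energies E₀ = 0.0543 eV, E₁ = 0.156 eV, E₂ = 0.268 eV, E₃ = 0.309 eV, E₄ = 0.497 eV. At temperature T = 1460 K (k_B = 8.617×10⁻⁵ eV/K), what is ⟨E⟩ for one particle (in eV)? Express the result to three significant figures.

0.128 eV

k_BT = 8.617×10⁻⁵ × 1460 K = 0.12581 eV.
Eᵢ/kT = 0.43160, 1.2400, 2.1302, 2.4561, 3.9504.
Z = Σ e^(−Eᵢ/kT) = e^(−0.43160) + e^(−1.2400) + e^(−2.1302) + e^(−2.4561) + e^(−3.9504) = 0.64947 + 0.28938 + 0.11881 + 0.085769 + 0.019247 = 1.1627.
⟨E⟩ = Σ Eᵢ e^(−Eᵢ/kT) / Z = (0.0543·0.64947 + 0.156·0.28938 + 0.268·0.11881 + 0.309·0.085769 + 0.497·0.019247) / 1.1627 = 0.128 eV.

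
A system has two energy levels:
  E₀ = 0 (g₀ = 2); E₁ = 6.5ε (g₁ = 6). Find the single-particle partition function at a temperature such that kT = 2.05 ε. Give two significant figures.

Eᵢ/kT = 0, 3.171.
Z = Σ gᵢe^(−Eᵢ/kT) = 2·e^(−0) + 6·e^(−3.171) = 2.000 + 0.2518 = 2.252.

Z = 2.3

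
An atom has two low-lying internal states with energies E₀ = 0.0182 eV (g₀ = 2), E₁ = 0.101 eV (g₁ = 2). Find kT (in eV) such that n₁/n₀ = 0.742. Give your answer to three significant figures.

0.277 eV

n₁/n₀ = (g₁/g₀) exp[−(E₁−E₀)/kT] = 0.742.
⇒ (E₁−E₀)/kT = ln((2/2)/0.742) = ln(1.3477) = 0.29840.
kT = 0.0828 eV / 0.29840 = 0.277 eV.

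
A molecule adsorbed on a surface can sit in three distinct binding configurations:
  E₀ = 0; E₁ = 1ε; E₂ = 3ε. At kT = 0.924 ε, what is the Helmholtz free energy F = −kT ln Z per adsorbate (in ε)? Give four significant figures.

-0.2961 ε

Eᵢ/kT = 0, 1.08225, 3.24675.
Z = Σ e^(−Eᵢ/kT) = e^(−0) + e^(−1.08225) + e^(−3.24675) = 1.00000 + 0.338832 + 0.0389004 = 1.37773.
F = −kT ln Z = −0.924 × ln(1.37773) = −0.924 × 0.320437 = -0.2961 ε.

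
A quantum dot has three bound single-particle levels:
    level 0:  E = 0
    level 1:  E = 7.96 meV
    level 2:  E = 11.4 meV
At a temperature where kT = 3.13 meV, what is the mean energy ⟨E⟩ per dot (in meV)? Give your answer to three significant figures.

0.837 meV

Eᵢ/kT = 0, 2.5431, 3.6422.
Z = Σ e^(−Eᵢ/kT) = e^(−0) + e^(−2.5431) + e^(−3.6422) = 1.0000 + 0.078622 + 0.026195 = 1.1048.
⟨E⟩ = Σ Eᵢ e^(−Eᵢ/kT) / Z = (0·1.0000 + 7.96·0.078622 + 11.4·0.026195) / 1.1048 = 0.837 meV.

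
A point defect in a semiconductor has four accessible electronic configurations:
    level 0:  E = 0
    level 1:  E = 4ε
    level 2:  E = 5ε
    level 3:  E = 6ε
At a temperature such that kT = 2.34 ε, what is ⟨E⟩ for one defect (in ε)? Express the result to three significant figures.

Eᵢ/kT = 0, 1.7094, 2.1368, 2.5641.
Z = Σ e^(−Eᵢ/kT) = e^(−0) + e^(−1.7094) + e^(−2.1368) + e^(−2.5641) = 1.0000 + 0.18097 + 0.11803 + 0.076988 = 1.3760.
⟨E⟩ = Σ Eᵢ e^(−Eᵢ/kT) / Z = (0·1.0000 + 4·0.18097 + 5·0.11803 + 6·0.076988) / 1.3760 = 1.29 ε.

1.29 ε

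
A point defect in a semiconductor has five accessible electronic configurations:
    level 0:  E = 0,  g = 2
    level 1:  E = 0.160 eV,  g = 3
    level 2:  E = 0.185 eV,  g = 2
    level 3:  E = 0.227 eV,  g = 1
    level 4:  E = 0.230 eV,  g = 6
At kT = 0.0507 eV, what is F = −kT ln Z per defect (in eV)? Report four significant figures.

-0.04124 eV

Eᵢ/kT = 0, 3.15582, 3.64892, 4.47732, 4.53649.
Z = Σ gᵢe^(−Eᵢ/kT) = 2·e^(−0) + 3·e^(−3.15582) + 2·e^(−3.64892) + 1·e^(−4.47732) + 6·e^(−4.53649) = 2.00000 + 0.127810 + 0.0520384 + 0.0113638 + 0.0642656 = 2.25548.
F = −kT ln Z = −0.0507 × ln(2.25548) = −0.0507 × 0.813363 = -0.04124 eV.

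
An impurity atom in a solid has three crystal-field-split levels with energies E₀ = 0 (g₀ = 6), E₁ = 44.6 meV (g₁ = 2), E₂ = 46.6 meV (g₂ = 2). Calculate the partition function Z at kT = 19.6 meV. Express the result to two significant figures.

Eᵢ/kT = 0, 2.276, 2.378.
Z = Σ gᵢe^(−Eᵢ/kT) = 6·e^(−0) + 2·e^(−2.276) + 2·e^(−2.378) = 6.000 + 0.2054 + 0.1855 = 6.391.

Z = 6.4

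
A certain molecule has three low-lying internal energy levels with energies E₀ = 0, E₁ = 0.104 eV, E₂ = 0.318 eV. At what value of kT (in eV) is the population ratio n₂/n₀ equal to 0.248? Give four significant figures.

0.2281 eV

n₂/n₀ = exp[−(E₂−E₀)/kT] = 0.248.
⇒ (E₂−E₀)/kT = ln(1/0.248) = ln(4.03226) = 1.39433.
kT = 0.318 eV / 1.39433 = 0.2281 eV.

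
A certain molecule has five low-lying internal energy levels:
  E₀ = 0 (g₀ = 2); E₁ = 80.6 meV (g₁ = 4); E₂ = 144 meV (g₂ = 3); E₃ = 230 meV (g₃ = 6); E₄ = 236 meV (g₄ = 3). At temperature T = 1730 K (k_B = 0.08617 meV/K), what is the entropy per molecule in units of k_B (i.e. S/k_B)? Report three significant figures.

k_BT = 0.08617 × 1730 K = 149.07 meV.
Eᵢ/kT = 0, 0.54069, 0.96599, 1.5429, 1.5831.
Z = Σ gᵢe^(−Eᵢ/kT) = 2·e^(−0) + 4·e^(−0.54069) + 3·e^(−0.96599) + 6·e^(−1.5429) + 3·e^(−1.5831) = 2.0000 + 2.3294 + 1.1418 + 1.2826 + 0.61601 = 7.3698.
⟨E⟩ = Σ EᵢPᵢ = 107.54 meV.
S/k_B = ln Z + ⟨E⟩/kT = ln(7.3698) + 107.54/149.07 = 1.9974 + 0.72141 = 2.72.

2.72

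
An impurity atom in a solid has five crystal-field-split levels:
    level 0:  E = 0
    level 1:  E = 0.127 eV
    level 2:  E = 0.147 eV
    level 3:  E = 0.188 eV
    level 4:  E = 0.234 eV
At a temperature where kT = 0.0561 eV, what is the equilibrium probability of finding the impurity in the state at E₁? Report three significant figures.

0.0847

Eᵢ/kT = 0, 2.2638, 2.6203, 3.3512, 4.1711.
Z = Σ e^(−Eᵢ/kT) = e^(−0) + e^(−2.2638) + e^(−2.6203) + e^(−3.3512) + e^(−4.1711) = 1.0000 + 0.10395 + 0.072781 + 0.035042 + 0.015435 = 1.2272.
P₁ = e^(−E₁/kT) / Z = 0.10395/1.2272 = 0.0847.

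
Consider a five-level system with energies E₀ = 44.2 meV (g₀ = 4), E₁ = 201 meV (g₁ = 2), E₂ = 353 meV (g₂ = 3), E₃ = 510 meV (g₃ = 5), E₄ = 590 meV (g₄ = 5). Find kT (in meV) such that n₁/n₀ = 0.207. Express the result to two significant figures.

180 meV

n₁/n₀ = (g₁/g₀) exp[−(E₁−E₀)/kT] = 0.207.
⇒ (E₁−E₀)/kT = ln((2/4)/0.207) = ln(2.415) = 0.8817.
kT = 156.8 meV / 0.8817 = 180 meV.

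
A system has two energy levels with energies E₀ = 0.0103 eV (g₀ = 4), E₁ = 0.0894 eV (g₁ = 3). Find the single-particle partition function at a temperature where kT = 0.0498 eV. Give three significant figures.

Z = 3.75

Eᵢ/kT = 0.20683, 1.7952.
Z = Σ gᵢe^(−Eᵢ/kT) = 4·e^(−0.20683) + 3·e^(−1.7952) = 3.2526 + 0.49828 = 3.7509.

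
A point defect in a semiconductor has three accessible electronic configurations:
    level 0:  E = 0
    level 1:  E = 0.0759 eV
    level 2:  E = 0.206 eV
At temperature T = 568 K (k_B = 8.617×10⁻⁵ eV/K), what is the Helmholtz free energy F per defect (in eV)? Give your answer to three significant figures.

k_BT = 8.617×10⁻⁵ × 568 K = 0.048945 eV.
Eᵢ/kT = 0, 1.5507, 4.2088.
Z = Σ e^(−Eᵢ/kT) = e^(−0) + e^(−1.5507) + e^(−4.2088) = 1.0000 + 0.21210 + 0.014864 = 1.2270.
F = −kT ln Z = −0.048945 × ln(1.2270) = −0.048945 × 0.20457 = -0.0100 eV.

-0.0100 eV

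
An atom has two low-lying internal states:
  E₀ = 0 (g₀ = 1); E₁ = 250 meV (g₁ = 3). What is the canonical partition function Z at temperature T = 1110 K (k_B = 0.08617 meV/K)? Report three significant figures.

k_BT = 0.08617 × 1110 K = 95.649 meV.
Eᵢ/kT = 0, 2.6137.
Z = Σ gᵢe^(−Eᵢ/kT) = 1·e^(−0) + 3·e^(−2.6137) = 1.0000 + 0.21979 = 1.2198.

Z = 1.22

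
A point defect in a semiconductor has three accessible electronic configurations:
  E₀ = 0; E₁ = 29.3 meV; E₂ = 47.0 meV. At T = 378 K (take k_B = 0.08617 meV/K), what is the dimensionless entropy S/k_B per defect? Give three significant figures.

k_BT = 0.08617 × 378 K = 32.572 meV.
Eᵢ/kT = 0, 0.89955, 1.4430.
Z = Σ e^(−Eᵢ/kT) = e^(−0) + e^(−0.89955) + e^(−1.4430) = 1.0000 + 0.40675 + 0.23622 = 1.6430.
⟨E⟩ = Σ EᵢPᵢ = 14.011 meV.
S/k_B = ln Z + ⟨E⟩/kT = ln(1.6430) + 14.011/32.572 = 0.49652 + 0.43015 = 0.927.

0.927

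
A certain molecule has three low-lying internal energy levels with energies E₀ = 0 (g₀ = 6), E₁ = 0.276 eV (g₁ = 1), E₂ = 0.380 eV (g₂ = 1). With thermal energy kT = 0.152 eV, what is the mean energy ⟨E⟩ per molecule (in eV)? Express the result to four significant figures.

Eᵢ/kT = 0, 1.81579, 2.50000.
Z = Σ gᵢe^(−Eᵢ/kT) = 6·e^(−0) + 1·e^(−1.81579) + 1·e^(−2.50000) = 6.00000 + 0.162709 + 0.0820850 = 6.24479.
⟨E⟩ = Σ Eᵢ gᵢe^(−Eᵢ/kT) / Z = (0·6.00000 + 0.276·0.162709 + 0.380·0.0820850) / 6.24479 = 0.01219 eV.

0.01219 eV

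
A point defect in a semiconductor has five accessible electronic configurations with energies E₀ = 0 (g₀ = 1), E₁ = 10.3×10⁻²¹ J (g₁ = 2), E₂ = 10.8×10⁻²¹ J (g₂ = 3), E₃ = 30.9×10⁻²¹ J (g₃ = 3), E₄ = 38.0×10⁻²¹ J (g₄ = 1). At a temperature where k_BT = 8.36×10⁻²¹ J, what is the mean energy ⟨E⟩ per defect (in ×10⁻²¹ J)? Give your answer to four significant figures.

Eᵢ/kT = 0, 1.23206, 1.29187, 3.69617, 4.54545.
Z = Σ gᵢe^(−Eᵢ/kT) = 1·e^(−0) + 2·e^(−1.23206) + 3·e^(−1.29187) + 3·e^(−3.69617) + 1·e^(−4.54545) = 1.00000 + 0.583382 + 0.824270 + 0.0744552 + 0.0106154 = 2.49272.
⟨E⟩ = Σ Eᵢ gᵢe^(−Eᵢ/kT) / Z = (0·1.00000 + 10.3·0.583382 + 10.8·0.824270 + 30.9·0.0744552 + 38.0·0.0106154) / 2.49272 = 7.067 ×10⁻²¹ J.

7.067 ×10⁻²¹ J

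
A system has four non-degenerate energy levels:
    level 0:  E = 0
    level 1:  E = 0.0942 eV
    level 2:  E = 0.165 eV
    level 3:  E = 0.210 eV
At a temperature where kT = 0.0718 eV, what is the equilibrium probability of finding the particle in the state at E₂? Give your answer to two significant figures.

Eᵢ/kT = 0, 1.312, 2.298, 2.925.
Z = Σ e^(−Eᵢ/kT) = e^(−0) + e^(−1.312) + e^(−2.298) + e^(−2.925) = 1.000 + 0.2693 + 0.1005 + 0.05366 = 1.423.
P₂ = e^(−E₂/kT) / Z = 0.1005/1.423 = 0.071.

0.071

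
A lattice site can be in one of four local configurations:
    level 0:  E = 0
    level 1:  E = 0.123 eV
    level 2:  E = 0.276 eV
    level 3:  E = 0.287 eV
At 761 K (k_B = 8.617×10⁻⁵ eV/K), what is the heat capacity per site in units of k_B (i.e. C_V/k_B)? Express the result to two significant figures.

0.77

k_BT = 8.617×10⁻⁵ × 761 K = 0.06558 eV.
Eᵢ/kT = 0, 1.876, 4.209, 4.376.
Z = Σ e^(−Eᵢ/kT) = e^(−0) + e^(−1.876) + e^(−4.209) + e^(−4.376) = 1.000 + 0.1532 + 0.01486 + 0.01258 = 1.181.
⟨E⟩ = 0.02249 eV, ⟨E²⟩ = 0.003798 eV².
C_V/k_B = (⟨E²⟩ − ⟨E⟩²)/(kT)² = (0.003798 − 0.0005058)/0.004301 = 0.77.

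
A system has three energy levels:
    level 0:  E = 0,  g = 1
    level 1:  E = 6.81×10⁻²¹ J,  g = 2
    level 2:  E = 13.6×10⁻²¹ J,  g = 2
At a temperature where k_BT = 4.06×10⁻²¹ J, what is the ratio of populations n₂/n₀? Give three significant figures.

0.0702

n₂/n₀ = (g₂/g₀) exp[−(E₂−E₀)/kT] = (2/1) × exp(−(13.6 ×10⁻²¹ J)/(4.06 ×10⁻²¹ J)) = (2/1) × exp(-3.3498) = 0.0702.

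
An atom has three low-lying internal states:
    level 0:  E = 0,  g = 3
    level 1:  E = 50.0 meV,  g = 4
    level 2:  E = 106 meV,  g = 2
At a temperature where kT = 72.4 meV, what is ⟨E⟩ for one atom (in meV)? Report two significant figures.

27 meV

Eᵢ/kT = 0, 0.6906, 1.464.
Z = Σ gᵢe^(−Eᵢ/kT) = 3·e^(−0) + 4·e^(−0.6906) + 2·e^(−1.464) = 3.000 + 2.005 + 0.4626 = 5.468.
⟨E⟩ = Σ Eᵢ gᵢe^(−Eᵢ/kT) / Z = (0·3.000 + 50.0·2.005 + 106·0.4626) / 5.468 = 27 meV.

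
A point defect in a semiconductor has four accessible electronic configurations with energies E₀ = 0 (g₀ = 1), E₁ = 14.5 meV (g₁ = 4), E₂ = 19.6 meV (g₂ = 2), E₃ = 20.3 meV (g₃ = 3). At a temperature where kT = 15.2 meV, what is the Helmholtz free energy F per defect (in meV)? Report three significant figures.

-20.6 meV

Eᵢ/kT = 0, 0.95395, 1.2895, 1.3355.
Z = Σ gᵢe^(−Eᵢ/kT) = 1·e^(−0) + 4·e^(−0.95395) + 2·e^(−1.2895) + 3·e^(−1.3355) = 1.0000 + 1.5409 + 0.55082 + 0.78908 = 3.8808.
F = −kT ln Z = −15.2 × ln(3.8808) = −15.2 × 1.3560 = -20.6 meV.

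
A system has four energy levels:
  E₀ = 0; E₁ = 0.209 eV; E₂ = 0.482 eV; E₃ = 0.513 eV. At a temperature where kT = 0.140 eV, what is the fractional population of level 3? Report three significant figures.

0.0200

Eᵢ/kT = 0, 1.4929, 3.4429, 3.6643.
Z = Σ e^(−Eᵢ/kT) = e^(−0) + e^(−1.4929) + e^(−3.4429) + e^(−3.6643) = 1.0000 + 0.22472 + 0.031972 + 0.025622 = 1.2823.
P₃ = e^(−E₃/kT) / Z = 0.025622/1.2823 = 0.0200.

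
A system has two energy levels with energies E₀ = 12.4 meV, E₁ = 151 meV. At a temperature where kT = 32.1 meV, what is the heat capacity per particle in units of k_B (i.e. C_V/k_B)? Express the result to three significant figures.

0.242

Eᵢ/kT = 0.38629, 4.7040.
Z = Σ e^(−Eᵢ/kT) = e^(−0.38629) + e^(−4.7040) = 0.67957 + 0.0090590 = 0.68863.
⟨E⟩ = 14.223 meV, ⟨E²⟩ = 451.69 meV².
C_V/k_B = (⟨E²⟩ − ⟨E⟩²)/(kT)² = (451.69 − 202.29)/1030.4 = 0.242.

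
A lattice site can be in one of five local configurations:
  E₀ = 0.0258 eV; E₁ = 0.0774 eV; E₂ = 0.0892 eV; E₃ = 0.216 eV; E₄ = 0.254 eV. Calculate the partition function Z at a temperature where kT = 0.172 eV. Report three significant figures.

Eᵢ/kT = 0.15000, 0.45000, 0.51860, 1.2558, 1.4767.
Z = Σ e^(−Eᵢ/kT) = e^(−0.15000) + e^(−0.45000) + e^(−0.51860) + e^(−1.2558) + e^(−1.4767) = 0.86071 + 0.63763 + 0.59535 + 0.28485 + 0.22839 = 2.6069.

Z = 2.61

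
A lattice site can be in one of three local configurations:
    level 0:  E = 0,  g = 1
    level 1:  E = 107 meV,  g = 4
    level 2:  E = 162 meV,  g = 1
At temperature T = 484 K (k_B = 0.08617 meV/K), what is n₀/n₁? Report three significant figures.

k_BT = 0.08617 × 484 K = 41.706 meV.
n₀/n₁ = (g₀/g₁) exp[−(E₀−E₁)/kT] = (1/4) × exp(−(-107 meV)/(41.706 meV)) = (1/4) × exp(2.5656) = 3.25.

3.25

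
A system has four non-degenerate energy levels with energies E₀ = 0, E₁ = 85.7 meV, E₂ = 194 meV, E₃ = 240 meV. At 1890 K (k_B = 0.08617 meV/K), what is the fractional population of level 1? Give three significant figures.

k_BT = 0.08617 × 1890 K = 162.86 meV.
Eᵢ/kT = 0, 0.52622, 1.1912, 1.4737.
Z = Σ e^(−Eᵢ/kT) = e^(−0) + e^(−0.52622) + e^(−1.1912) + e^(−1.4737) = 1.0000 + 0.59083 + 0.30386 + 0.22908 = 2.1238.
P₁ = e^(−E₁/kT) / Z = 0.59083/2.1238 = 0.278.

0.278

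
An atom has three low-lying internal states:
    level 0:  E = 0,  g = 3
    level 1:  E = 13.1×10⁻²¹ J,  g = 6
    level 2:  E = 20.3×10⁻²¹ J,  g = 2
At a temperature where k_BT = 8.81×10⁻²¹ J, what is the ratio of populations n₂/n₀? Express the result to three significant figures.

n₂/n₀ = (g₂/g₀) exp[−(E₂−E₀)/kT] = (2/3) × exp(−(20.3 ×10⁻²¹ J)/(8.81 ×10⁻²¹ J)) = (2/3) × exp(-2.3042) = 0.0666.

0.0666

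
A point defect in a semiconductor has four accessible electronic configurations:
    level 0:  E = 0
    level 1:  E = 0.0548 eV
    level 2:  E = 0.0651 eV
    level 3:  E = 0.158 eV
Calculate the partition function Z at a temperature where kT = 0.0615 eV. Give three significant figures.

Z = 1.83

Eᵢ/kT = 0, 0.89106, 1.0585, 2.5691.
Z = Σ e^(−Eᵢ/kT) = e^(−0) + e^(−0.89106) + e^(−1.0585) + e^(−2.5691) = 1.0000 + 0.41022 + 0.34698 + 0.076604 = 1.8338.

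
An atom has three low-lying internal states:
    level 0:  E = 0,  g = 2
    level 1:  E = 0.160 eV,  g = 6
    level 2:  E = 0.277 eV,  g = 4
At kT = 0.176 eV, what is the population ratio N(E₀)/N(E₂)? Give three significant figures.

2.41

n₀/n₂ = (g₀/g₂) exp[−(E₀−E₂)/kT] = (2/4) × exp(−(-0.277 eV)/(0.176 eV)) = (2/4) × exp(1.5739) = 2.41.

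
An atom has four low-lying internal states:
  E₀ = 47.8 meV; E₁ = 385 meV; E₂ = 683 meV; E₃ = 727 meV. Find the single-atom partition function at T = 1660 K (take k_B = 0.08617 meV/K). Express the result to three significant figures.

Z = 0.798

k_BT = 0.08617 × 1660 K = 143.04 meV.
Eᵢ/kT = 0.33417, 2.6916, 4.7749, 5.0825.
Z = Σ e^(−Eᵢ/kT) = e^(−0.33417) + e^(−2.6916) + e^(−4.7749) + e^(−5.0825) = 0.71593 + 0.067772 + 0.0084389 + 0.0062044 = 0.79835.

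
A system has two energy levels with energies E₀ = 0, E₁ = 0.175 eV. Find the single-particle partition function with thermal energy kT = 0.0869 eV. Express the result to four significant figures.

Eᵢ/kT = 0, 2.01381.
Z = Σ e^(−Eᵢ/kT) = e^(−0) + e^(−2.01381) = 1.00000 + 0.133479 = 1.13348.

Z = 1.133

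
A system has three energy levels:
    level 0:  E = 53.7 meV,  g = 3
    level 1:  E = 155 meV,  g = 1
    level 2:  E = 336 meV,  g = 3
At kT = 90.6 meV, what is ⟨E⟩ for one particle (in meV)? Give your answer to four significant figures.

Eᵢ/kT = 0.592715, 1.71082, 3.70861.
Z = Σ gᵢe^(−Eᵢ/kT) = 3·e^(−0.592715) + 1·e^(−1.71082) + 3·e^(−3.70861) = 1.65847 + 0.180718 + 0.0735347 = 1.91272.
⟨E⟩ = Σ Eᵢ gᵢe^(−Eᵢ/kT) / Z = (53.7·1.65847 + 155·0.180718 + 336·0.0735347) / 1.91272 = 74.12 meV.

74.12 meV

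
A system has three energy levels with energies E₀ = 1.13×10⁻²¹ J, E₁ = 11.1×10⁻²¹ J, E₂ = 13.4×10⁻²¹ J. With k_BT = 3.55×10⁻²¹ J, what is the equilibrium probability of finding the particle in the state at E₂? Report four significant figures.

0.02889

Eᵢ/kT = 0.318310, 3.12676, 3.77465.
Z = Σ e^(−Eᵢ/kT) = e^(−0.318310) + e^(−3.12676) + e^(−3.77465) = 0.727377 + 0.0438597 + 0.0229451 = 0.794182.
P₂ = e^(−E₂/kT) / Z = 0.0229451/0.794182 = 0.02889.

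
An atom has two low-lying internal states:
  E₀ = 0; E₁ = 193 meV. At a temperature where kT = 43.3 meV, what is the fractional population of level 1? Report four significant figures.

0.01146

Eᵢ/kT = 0, 4.45727.
Z = Σ e^(−Eᵢ/kT) = e^(−0) + e^(−4.45727) = 1.00000 + 0.0115940 = 1.01159.
P₁ = e^(−E₁/kT) / Z = 0.0115940/1.01159 = 0.01146.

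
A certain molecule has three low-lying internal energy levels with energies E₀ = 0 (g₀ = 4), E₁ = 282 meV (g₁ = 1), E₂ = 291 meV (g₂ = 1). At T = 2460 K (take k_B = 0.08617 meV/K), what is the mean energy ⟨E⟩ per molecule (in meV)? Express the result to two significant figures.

33 meV

k_BT = 0.08617 × 2460 K = 212.0 meV.
Eᵢ/kT = 0, 1.330, 1.373.
Z = Σ gᵢe^(−Eᵢ/kT) = 4·e^(−0) + 1·e^(−1.330) + 1·e^(−1.373) = 4.000 + 0.2645 + 0.2533 = 4.518.
⟨E⟩ = Σ Eᵢ gᵢe^(−Eᵢ/kT) / Z = (0·4.000 + 282·0.2645 + 291·0.2533) / 4.518 = 33 meV.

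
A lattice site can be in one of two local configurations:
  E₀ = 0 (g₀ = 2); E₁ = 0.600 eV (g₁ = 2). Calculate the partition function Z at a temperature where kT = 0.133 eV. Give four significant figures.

Z = 2.022

Eᵢ/kT = 0, 4.51128.
Z = Σ gᵢe^(−Eᵢ/kT) = 2·e^(−0) + 2·e^(−4.51128) = 2.00000 + 0.0219688 = 2.02197.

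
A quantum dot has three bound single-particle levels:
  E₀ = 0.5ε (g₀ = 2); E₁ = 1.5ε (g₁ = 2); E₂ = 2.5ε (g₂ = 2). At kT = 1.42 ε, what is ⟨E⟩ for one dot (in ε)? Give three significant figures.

Eᵢ/kT = 0.35211, 1.0563, 1.7606.
Z = Σ gᵢe^(−Eᵢ/kT) = 2·e^(−0.35211) + 2·e^(−1.0563) + 2·e^(−1.7606) = 1.4064 + 0.69548 + 0.34388 = 2.4458.
⟨E⟩ = Σ Eᵢ gᵢe^(−Eᵢ/kT) / Z = (0.5·1.4064 + 1.5·0.69548 + 2.5·0.34388) / 2.4458 = 1.07 ε.

1.07 ε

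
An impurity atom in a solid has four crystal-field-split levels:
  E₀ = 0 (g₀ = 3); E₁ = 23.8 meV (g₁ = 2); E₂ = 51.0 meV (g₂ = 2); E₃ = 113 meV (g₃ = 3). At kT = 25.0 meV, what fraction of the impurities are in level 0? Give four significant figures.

0.7381

Eᵢ/kT = 0, 0.952000, 2.04000, 4.52000.
Z = Σ gᵢe^(−Eᵢ/kT) = 3·e^(−0) + 2·e^(−0.952000) + 2·e^(−2.04000) + 3·e^(−4.52000) = 3.00000 + 0.771937 + 0.260057 + 0.0326671 = 4.06466.
P₀ = g₀ e^(−E₀/kT) / Z = 3.00000/4.06466 = 0.7381.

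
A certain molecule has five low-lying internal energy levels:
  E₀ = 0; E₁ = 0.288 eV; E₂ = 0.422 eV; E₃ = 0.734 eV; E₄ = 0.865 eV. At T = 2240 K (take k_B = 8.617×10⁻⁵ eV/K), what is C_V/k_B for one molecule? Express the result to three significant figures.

0.885

k_BT = 8.617×10⁻⁵ × 2240 K = 0.19302 eV.
Eᵢ/kT = 0, 1.4921, 2.1863, 3.8027, 4.4814.
Z = Σ e^(−Eᵢ/kT) = e^(−0) + e^(−1.4921) + e^(−2.1863) + e^(−3.8027) + e^(−4.4814) = 1.0000 + 0.22490 + 0.11233 + 0.022310 + 0.011318 = 1.3709.
⟨E⟩ = 0.10091 eV, ⟨E²⟩ = 0.043144 eV².
C_V/k_B = (⟨E²⟩ − ⟨E⟩²)/(kT)² = (0.043144 − 0.010183)/0.037257 = 0.885.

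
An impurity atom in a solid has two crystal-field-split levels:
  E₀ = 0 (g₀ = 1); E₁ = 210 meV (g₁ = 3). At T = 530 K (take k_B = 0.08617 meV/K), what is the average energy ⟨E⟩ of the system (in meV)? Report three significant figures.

k_BT = 0.08617 × 530 K = 45.670 meV.
Eᵢ/kT = 0, 4.5982.
Z = Σ gᵢe^(−Eᵢ/kT) = 1·e^(−0) + 3·e^(−4.5982) = 1.0000 + 0.030210 = 1.0302.
⟨E⟩ = Σ Eᵢ gᵢe^(−Eᵢ/kT) / Z = (0·1.0000 + 210·0.030210) / 1.0302 = 6.16 meV.

6.16 meV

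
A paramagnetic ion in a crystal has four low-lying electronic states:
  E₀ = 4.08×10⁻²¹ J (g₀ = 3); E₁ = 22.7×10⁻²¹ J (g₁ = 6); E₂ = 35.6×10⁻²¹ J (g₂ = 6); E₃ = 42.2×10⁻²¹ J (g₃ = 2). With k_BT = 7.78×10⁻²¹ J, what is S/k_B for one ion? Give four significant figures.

1.792

Eᵢ/kT = 0.524422, 2.91774, 4.57584, 5.42416.
Z = Σ gᵢe^(−Eᵢ/kT) = 3·e^(−0.524422) + 6·e^(−2.91774) + 6·e^(−4.57584) + 2·e^(−5.42416) = 1.77569 + 0.324334 + 0.0617859 + 0.00881754 = 2.17063.
⟨E⟩ = Σ EᵢPᵢ = 7.91423 ×10⁻²¹ J.
S/k_B = ln Z + ⟨E⟩/kT = ln(2.17063) + 7.91423/7.78 = 0.775017 + 1.01725 = 1.792.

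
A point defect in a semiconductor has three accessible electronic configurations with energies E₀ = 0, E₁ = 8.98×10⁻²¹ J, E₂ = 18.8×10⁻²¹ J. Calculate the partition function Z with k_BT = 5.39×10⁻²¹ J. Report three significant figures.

Eᵢ/kT = 0, 1.6660, 3.4879.
Z = Σ e^(−Eᵢ/kT) = e^(−0) + e^(−1.6660) + e^(−3.4879) = 1.0000 + 0.18900 + 0.030565 = 1.2196.

Z = 1.22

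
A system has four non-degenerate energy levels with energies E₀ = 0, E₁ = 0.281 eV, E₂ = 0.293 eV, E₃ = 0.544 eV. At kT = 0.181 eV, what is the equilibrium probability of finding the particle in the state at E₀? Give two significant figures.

Eᵢ/kT = 0, 1.552, 1.619, 3.006.
Z = Σ e^(−Eᵢ/kT) = e^(−0) + e^(−1.552) + e^(−1.619) + e^(−3.006) = 1.000 + 0.2118 + 0.1981 + 0.04949 = 1.459.
P₀ = e^(−E₀/kT) / Z = 1.000/1.459 = 0.69.

0.69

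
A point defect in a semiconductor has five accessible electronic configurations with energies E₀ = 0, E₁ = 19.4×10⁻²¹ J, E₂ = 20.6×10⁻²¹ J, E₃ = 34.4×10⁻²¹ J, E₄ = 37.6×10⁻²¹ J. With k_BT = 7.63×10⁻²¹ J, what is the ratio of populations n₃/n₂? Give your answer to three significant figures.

n₃/n₂ = exp[−(E₃−E₂)/kT] = exp(−(13.8 ×10⁻²¹ J)/(7.63 ×10⁻²¹ J)) = exp(-1.8087) = 0.164.

0.164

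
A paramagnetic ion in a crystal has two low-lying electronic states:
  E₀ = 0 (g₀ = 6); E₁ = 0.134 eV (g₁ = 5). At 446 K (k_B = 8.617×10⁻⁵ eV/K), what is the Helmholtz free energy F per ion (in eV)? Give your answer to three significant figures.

k_BT = 8.617×10⁻⁵ × 446 K = 0.038432 eV.
Eᵢ/kT = 0, 3.4867.
Z = Σ gᵢe^(−Eᵢ/kT) = 6·e^(−0) + 5·e^(−3.4867) = 6.0000 + 0.15301 = 6.1530.
F = −kT ln Z = −0.038432 × ln(6.1530) = −0.038432 × 1.8169 = -0.0698 eV.

-0.0698 eV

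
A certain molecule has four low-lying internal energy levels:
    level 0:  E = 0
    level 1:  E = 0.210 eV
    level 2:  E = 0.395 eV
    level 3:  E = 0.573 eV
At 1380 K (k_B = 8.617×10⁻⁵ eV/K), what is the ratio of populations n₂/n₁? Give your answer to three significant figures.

0.211

k_BT = 8.617×10⁻⁵ × 1380 K = 0.11891 eV.
n₂/n₁ = exp[−(E₂−E₁)/kT] = exp(−(0.185 eV)/(0.11891 eV)) = exp(-1.5558) = 0.211.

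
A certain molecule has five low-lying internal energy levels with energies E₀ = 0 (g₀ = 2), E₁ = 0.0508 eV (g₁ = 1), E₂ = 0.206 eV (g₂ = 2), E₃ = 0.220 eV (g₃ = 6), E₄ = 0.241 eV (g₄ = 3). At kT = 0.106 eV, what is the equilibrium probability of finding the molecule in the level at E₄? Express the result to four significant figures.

0.07784

Eᵢ/kT = 0, 0.479245, 1.94340, 2.07547, 2.27358.
Z = Σ gᵢe^(−Eᵢ/kT) = 2·e^(−0) + 1·e^(−0.479245) + 2·e^(−1.94340) + 6·e^(−2.07547) + 3·e^(−2.27358) = 2.00000 + 0.619251 + 0.286432 + 0.752985 + 0.308829 = 3.96750.
P₄ = g₄ e^(−E₄/kT) / Z = 0.308829/3.96750 = 0.07784.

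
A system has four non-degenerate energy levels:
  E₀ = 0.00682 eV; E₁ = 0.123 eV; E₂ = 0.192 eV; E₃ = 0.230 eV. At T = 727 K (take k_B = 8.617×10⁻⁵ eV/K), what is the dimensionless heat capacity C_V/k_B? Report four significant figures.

0.8996

k_BT = 8.617×10⁻⁵ × 727 K = 0.0626456 eV.
Eᵢ/kT = 0.108866, 1.96343, 3.06486, 3.67145.
Z = Σ e^(−Eᵢ/kT) = e^(−0.108866) + e^(−1.96343) + e^(−3.06486) + e^(−3.67145) = 0.896851 + 0.140376 + 0.0466604 + 0.0254396 = 1.10933.
⟨E⟩ = 0.0344286 eV, ⟨E²⟩ = 0.00471574 eV².
C_V/k_B = (⟨E²⟩ − ⟨E⟩²)/(kT)² = (0.00471574 − 0.00118533)/0.00392447 = 0.8996.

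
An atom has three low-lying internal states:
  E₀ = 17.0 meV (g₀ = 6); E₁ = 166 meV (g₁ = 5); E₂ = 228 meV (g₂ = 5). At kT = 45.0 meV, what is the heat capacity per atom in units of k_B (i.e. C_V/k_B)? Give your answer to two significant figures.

0.47

Eᵢ/kT = 0.3778, 3.689, 5.067.
Z = Σ gᵢe^(−Eᵢ/kT) = 6·e^(−0.3778) + 5·e^(−3.689) + 5·e^(−5.067) = 4.112 + 0.1250 + 0.03151 = 4.269.
⟨E⟩ = 22.92 meV, ⟨E²⟩ = 1469 meV².
C_V/k_B = (⟨E²⟩ − ⟨E⟩²)/(kT)² = (1469 − 525.3)/2025 = 0.47.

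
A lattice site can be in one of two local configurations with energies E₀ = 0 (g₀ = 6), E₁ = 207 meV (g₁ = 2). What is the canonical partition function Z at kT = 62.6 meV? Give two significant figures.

Eᵢ/kT = 0, 3.307.
Z = Σ gᵢe^(−Eᵢ/kT) = 6·e^(−0) + 2·e^(−3.307) = 6.000 + 0.07325 = 6.073.

Z = 6.1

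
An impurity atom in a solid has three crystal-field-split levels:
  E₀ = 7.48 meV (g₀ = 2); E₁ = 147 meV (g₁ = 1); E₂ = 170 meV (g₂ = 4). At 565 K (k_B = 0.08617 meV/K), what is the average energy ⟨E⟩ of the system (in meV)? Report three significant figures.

21.6 meV

k_BT = 0.08617 × 565 K = 48.686 meV.
Eᵢ/kT = 0.15364, 3.0193, 3.4918.
Z = Σ gᵢe^(−Eᵢ/kT) = 2·e^(−0.15364) + 1·e^(−3.0193) + 4·e^(−3.4918) = 1.7152 + 0.048835 + 0.12178 = 1.8858.
⟨E⟩ = Σ Eᵢ gᵢe^(−Eᵢ/kT) / Z = (7.48·1.7152 + 147·0.048835 + 170·0.12178) / 1.8858 = 21.6 meV.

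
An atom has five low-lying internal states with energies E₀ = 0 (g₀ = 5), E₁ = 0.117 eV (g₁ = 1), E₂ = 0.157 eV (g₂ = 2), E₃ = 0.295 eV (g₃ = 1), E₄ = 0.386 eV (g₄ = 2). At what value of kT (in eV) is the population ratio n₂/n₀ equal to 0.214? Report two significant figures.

0.25 eV

n₂/n₀ = (g₂/g₀) exp[−(E₂−E₀)/kT] = 0.214.
⇒ (E₂−E₀)/kT = ln((2/5)/0.214) = ln(1.869) = 0.6254.
kT = 0.157 eV / 0.6254 = 0.25 eV.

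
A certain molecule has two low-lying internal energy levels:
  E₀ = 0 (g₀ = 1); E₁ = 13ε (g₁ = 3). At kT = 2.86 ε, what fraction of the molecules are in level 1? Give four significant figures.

Eᵢ/kT = 0, 4.54545.
Z = Σ gᵢe^(−Eᵢ/kT) = 1·e^(−0) + 3·e^(−4.54545) = 1.00000 + 0.0318462 = 1.03185.
P₁ = g₁ e^(−E₁/kT) / Z = 0.0318462/1.03185 = 0.03086.

0.03086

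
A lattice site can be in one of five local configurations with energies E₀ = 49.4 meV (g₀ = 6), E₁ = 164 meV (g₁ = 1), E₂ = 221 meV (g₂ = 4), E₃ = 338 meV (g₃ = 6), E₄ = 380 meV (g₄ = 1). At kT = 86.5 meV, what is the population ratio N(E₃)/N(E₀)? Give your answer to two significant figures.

n₃/n₀ = (g₃/g₀) exp[−(E₃−E₀)/kT] = (6/6) × exp(−(288.6 meV)/(86.5 meV)) = (6/6) × exp(-3.336) = 0.036.

0.036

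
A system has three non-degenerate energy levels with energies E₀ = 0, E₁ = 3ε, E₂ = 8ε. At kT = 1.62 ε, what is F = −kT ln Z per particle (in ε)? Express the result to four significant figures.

-0.2462 ε

Eᵢ/kT = 0, 1.85185, 4.93827.
Z = Σ e^(−Eᵢ/kT) = e^(−0) + e^(−1.85185) + e^(−4.93827) = 1.00000 + 0.156947 + 0.00716699 = 1.16411.
F = −kT ln Z = −1.62 × ln(1.16411) = −1.62 × 0.151957 = -0.2462 ε.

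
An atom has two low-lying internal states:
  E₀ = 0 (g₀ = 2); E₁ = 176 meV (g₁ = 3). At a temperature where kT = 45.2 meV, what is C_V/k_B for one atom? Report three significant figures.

Eᵢ/kT = 0, 3.8938.
Z = Σ gᵢe^(−Eᵢ/kT) = 2·e^(−0) + 3·e^(−3.8938) = 2.0000 + 0.061103 = 2.0611.
⟨E⟩ = 5.2177 meV, ⟨E²⟩ = 918.31 meV².
C_V/k_B = (⟨E²⟩ − ⟨E⟩²)/(kT)² = (918.31 − 27.224)/2043.0 = 0.436.

0.436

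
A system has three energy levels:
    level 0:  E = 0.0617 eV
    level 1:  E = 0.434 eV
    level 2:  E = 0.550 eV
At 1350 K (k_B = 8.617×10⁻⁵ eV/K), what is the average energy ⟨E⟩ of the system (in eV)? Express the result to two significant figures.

0.083 eV

k_BT = 8.617×10⁻⁵ × 1350 K = 0.1163 eV.
Eᵢ/kT = 0.5305, 3.732, 4.729.
Z = Σ e^(−Eᵢ/kT) = e^(−0.5305) + e^(−3.732) + e^(−4.729) = 0.5883 + 0.02394 + 0.008835 = 0.6211.
⟨E⟩ = Σ Eᵢ e^(−Eᵢ/kT) / Z = (0.0617·0.5883 + 0.434·0.02394 + 0.550·0.008835) / 0.6211 = 0.083 eV.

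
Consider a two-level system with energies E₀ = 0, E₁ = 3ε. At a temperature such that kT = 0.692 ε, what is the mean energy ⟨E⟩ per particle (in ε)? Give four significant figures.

Eᵢ/kT = 0, 4.33526.
Z = Σ e^(−Eᵢ/kT) = e^(−0) + e^(−4.33526) = 1.00000 + 0.0130985 = 1.01310.
⟨E⟩ = Σ Eᵢ e^(−Eᵢ/kT) / Z = (0·1.00000 + 3·0.0130985) / 1.01310 = 0.03879 ε.

0.03879 ε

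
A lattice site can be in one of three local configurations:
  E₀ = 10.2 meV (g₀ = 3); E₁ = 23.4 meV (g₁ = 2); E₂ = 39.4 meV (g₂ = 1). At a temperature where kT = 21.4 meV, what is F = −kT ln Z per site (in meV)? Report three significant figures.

-21.2 meV

Eᵢ/kT = 0.47664, 1.0935, 1.8411.
Z = Σ gᵢe^(−Eᵢ/kT) = 3·e^(−0.47664) + 2·e^(−1.0935) + 1·e^(−1.8411) = 1.8626 + 0.67008 + 0.15864 = 2.6913.
F = −kT ln Z = −21.4 × ln(2.6913) = −21.4 × 0.99002 = -21.2 meV.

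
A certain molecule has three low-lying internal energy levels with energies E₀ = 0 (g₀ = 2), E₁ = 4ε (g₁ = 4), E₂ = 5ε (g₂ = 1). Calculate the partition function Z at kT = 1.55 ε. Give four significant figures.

Z = 2.343

Eᵢ/kT = 0, 2.58065, 3.22581.
Z = Σ gᵢe^(−Eᵢ/kT) = 2·e^(−0) + 4·e^(−2.58065) + 1·e^(−3.22581) = 2.00000 + 0.302899 + 0.0397236 = 2.34262.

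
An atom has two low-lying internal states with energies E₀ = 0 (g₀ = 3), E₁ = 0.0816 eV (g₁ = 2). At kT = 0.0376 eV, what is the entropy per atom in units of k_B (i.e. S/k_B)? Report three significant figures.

Eᵢ/kT = 0, 2.1702.
Z = Σ gᵢe^(−Eᵢ/kT) = 3·e^(−0) + 2·e^(−2.1702) = 3.0000 + 0.22831 = 3.2283.
⟨E⟩ = Σ EᵢPᵢ = 0.0057709 eV.
S/k_B = ln Z + ⟨E⟩/kT = ln(3.2283) + 0.0057709/0.0376 = 1.1720 + 0.15348 = 1.33.

1.33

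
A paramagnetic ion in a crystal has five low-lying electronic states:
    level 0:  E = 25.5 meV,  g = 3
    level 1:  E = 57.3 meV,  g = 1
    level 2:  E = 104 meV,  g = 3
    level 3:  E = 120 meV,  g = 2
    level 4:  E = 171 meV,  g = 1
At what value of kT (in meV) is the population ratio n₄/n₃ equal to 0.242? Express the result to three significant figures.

70.3 meV

n₄/n₃ = (g₄/g₃) exp[−(E₄−E₃)/kT] = 0.242.
⇒ (E₄−E₃)/kT = ln((1/2)/0.242) = ln(2.0661) = 0.72566.
kT = 51 meV / 0.72566 = 70.3 meV.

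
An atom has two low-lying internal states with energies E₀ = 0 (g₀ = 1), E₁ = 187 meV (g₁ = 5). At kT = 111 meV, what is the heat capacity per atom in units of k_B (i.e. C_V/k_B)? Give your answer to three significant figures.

0.709

Eᵢ/kT = 0, 1.6847.
Z = Σ gᵢe^(−Eᵢ/kT) = 1·e^(−0) + 5·e^(−1.6847) = 1.0000 + 0.92750 = 1.9275.
⟨E⟩ = 89.983 meV, ⟨E²⟩ = 16827 meV².
C_V/k_B = (⟨E²⟩ − ⟨E⟩²)/(kT)² = (16827 − 8096.9)/12321 = 0.709.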